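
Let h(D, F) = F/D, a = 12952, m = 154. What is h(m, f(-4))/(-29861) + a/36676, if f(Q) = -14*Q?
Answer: 1063552422/3011750599 ≈ 0.35313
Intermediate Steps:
h(m, f(-4))/(-29861) + a/36676 = (-14*(-4)/154)/(-29861) + 12952/36676 = (56*(1/154))*(-1/29861) + 12952*(1/36676) = (4/11)*(-1/29861) + 3238/9169 = -4/328471 + 3238/9169 = 1063552422/3011750599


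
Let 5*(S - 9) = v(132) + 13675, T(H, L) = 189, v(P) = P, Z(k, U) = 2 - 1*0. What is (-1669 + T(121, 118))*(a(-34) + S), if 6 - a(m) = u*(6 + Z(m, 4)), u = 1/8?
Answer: -4107592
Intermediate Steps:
Z(k, U) = 2 (Z(k, U) = 2 + 0 = 2)
u = ⅛ ≈ 0.12500
a(m) = 5 (a(m) = 6 - (6 + 2)/8 = 6 - 8/8 = 6 - 1*1 = 6 - 1 = 5)
S = 13852/5 (S = 9 + (132 + 13675)/5 = 9 + (⅕)*13807 = 9 + 13807/5 = 13852/5 ≈ 2770.4)
(-1669 + T(121, 118))*(a(-34) + S) = (-1669 + 189)*(5 + 13852/5) = -1480*13877/5 = -4107592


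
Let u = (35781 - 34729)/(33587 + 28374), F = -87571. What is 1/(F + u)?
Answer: -61961/5425985679 ≈ -1.1419e-5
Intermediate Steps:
u = 1052/61961 ≈ 0.016978
1/(F + u) = 1/(-87571 + 1052/61961) = 1/(-5425985679/61961) = -61961/5425985679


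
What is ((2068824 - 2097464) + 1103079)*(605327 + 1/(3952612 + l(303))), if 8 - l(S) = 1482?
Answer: 2569768539719221753/3951138 ≈ 6.5039e+11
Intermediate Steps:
l(S) = -1474 (l(S) = 8 - 1*1482 = 8 - 1482 = -1474)
((2068824 - 2097464) + 1103079)*(605327 + 1/(3952612 + l(303))) = ((2068824 - 2097464) + 1103079)*(605327 + 1/(3952612 - 1474)) = (-28640 + 1103079)*(605327 + 1/3951138) = 1074439*(605327 + 1/3951138) = 1074439*(2391730512127/3951138) = 2569768539719221753/3951138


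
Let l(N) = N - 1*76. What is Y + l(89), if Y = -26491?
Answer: -26478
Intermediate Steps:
l(N) = -76 + N (l(N) = N - 76 = -76 + N)
Y + l(89) = -26491 + (-76 + 89) = -26491 + 13 = -26478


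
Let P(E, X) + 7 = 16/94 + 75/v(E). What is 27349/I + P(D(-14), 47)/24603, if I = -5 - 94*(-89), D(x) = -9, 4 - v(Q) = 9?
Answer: 10538730541/3222722367 ≈ 3.2701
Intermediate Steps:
v(Q) = -5 (v(Q) = 4 - 1*9 = 4 - 9 = -5)
I = 8361 (I = -5 + 8366 = 8361)
P(E, X) = -1026/47 (P(E, X) = -7 + (16/94 + 75/(-5)) = -7 + (16*(1/94) + 75*(-1/5)) = -7 + (8/47 - 15) = -7 - 697/47 = -1026/47)
27349/I + P(D(-14), 47)/24603 = 27349/8361 - 1026/47/24603 = 27349*(1/8361) - 1026/47*1/24603 = 27349/8361 - 342/385447 = 10538730541/3222722367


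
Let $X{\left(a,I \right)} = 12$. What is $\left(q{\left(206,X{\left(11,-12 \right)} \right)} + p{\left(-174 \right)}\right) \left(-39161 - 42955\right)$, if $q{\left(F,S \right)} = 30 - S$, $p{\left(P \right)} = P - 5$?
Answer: $13220676$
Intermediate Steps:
$p{\left(P \right)} = -5 + P$
$\left(q{\left(206,X{\left(11,-12 \right)} \right)} + p{\left(-174 \right)}\right) \left(-39161 - 42955\right) = \left(\left(30 - 12\right) - 179\right) \left(-39161 - 42955\right) = \left(18 - 179\right) \left(-82116\right) = \left(-161\right) \left(-82116\right) = 13220676$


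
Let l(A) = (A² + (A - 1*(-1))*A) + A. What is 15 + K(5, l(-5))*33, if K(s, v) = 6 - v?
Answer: -1107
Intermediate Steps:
l(A) = A + A² + A*(1 + A) (l(A) = (A² + (A + 1)*A) + A = (A² + (1 + A)*A) + A = (A² + A*(1 + A)) + A = A + A² + A*(1 + A))
15 + K(5, l(-5))*33 = 15 + (6 - 2*(-5)*(1 - 5))*33 = 15 + (6 - 2*(-5)*(-4))*33 = 15 + (6 - 1*40)*33 = 15 + (6 - 40)*33 = 15 - 34*33 = 15 - 1122 = -1107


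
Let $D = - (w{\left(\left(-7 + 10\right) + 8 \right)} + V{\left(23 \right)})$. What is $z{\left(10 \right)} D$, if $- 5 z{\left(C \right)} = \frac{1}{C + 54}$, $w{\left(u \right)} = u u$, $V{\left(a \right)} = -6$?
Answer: $\frac{23}{64} \approx 0.35938$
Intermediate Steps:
$w{\left(u \right)} = u^{2}$
$z{\left(C \right)} = - \frac{1}{5 \left(54 + C\right)}$ ($z{\left(C \right)} = - \frac{1}{5 \left(C + 54\right)} = - \frac{1}{5 \left(54 + C\right)}$)
$D = -115$ ($D = - (\left(\left(-7 + 10\right) + 8\right)^{2} - 6) = - (\left(3 + 8\right)^{2} - 6) = - (11^{2} - 6) = - (121 - 6) = \left(-1\right) 115 = -115$)
$z{\left(10 \right)} D = - \frac{1}{270 + 5 \cdot 10} \left(-115\right) = - \frac{1}{270 + 50} \left(-115\right) = - \frac{1}{320} \left(-115\right) = \left(-1\right) \frac{1}{320} \left(-115\right) = \left(- \frac{1}{320}\right) \left(-115\right) = \frac{23}{64}$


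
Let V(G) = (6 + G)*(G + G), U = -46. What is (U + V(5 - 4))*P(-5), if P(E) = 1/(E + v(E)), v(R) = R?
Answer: 16/5 ≈ 3.2000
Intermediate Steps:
V(G) = 2*G*(6 + G) (V(G) = (6 + G)*(2*G) = 2*G*(6 + G))
P(E) = 1/(2*E) (P(E) = 1/(E + E) = 1/(2*E))
(U + V(5 - 4))*P(-5) = (-46 + 2*(5 - 4)*(6 + (5 - 4)))*((1/2)/(-5)) = (-46 + 2*1*(6 + 1))*((1/2)*(-1/5)) = (-46 + 2*1*7)*(-1/10) = (-46 + 14)*(-1/10) = -32*(-1/10) = 16/5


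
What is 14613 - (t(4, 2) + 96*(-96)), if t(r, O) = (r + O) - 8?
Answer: 23831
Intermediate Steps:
t(r, O) = -8 + O + r (t(r, O) = (O + r) - 8 = -8 + O + r)
14613 - (t(4, 2) + 96*(-96)) = 14613 - ((-8 + 2 + 4) + 96*(-96)) = 14613 - (-2 - 9216) = 14613 - 1*(-9218) = 14613 + 9218 = 23831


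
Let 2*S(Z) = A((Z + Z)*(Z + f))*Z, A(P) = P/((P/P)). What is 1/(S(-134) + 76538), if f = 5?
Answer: -1/2239786 ≈ -4.4647e-7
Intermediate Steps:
A(P) = P (A(P) = P/1 = P*1 = P)
S(Z) = Z²*(5 + Z) (S(Z) = (((Z + Z)*(Z + 5))*Z)/2 = (((2*Z)*(5 + Z))*Z)/2 = ((2*Z*(5 + Z))*Z)/2 = (2*Z²*(5 + Z))/2 = Z²*(5 + Z))
1/(S(-134) + 76538) = 1/((-134)²*(5 - 134) + 76538) = 1/(17956*(-129) + 76538) = 1/(-2316324 + 76538) = 1/(-2239786) = -1/2239786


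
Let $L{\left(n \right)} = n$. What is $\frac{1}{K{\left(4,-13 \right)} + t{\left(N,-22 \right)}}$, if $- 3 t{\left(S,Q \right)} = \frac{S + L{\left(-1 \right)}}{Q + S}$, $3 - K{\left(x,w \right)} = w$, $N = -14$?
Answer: $\frac{36}{571} \approx 0.063047$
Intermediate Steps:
$K{\left(x,w \right)} = 3 - w$
$t{\left(S,Q \right)} = - \frac{-1 + S}{3 \left(Q + S\right)}$ ($t{\left(S,Q \right)} = - \frac{\left(S - 1\right) \frac{1}{Q + S}}{3} = - \frac{\left(-1 + S\right) \frac{1}{Q + S}}{3} = - \frac{\frac{1}{Q + S} \left(-1 + S\right)}{3} = - \frac{-1 + S}{3 \left(Q + S\right)}$)
$\frac{1}{K{\left(4,-13 \right)} + t{\left(N,-22 \right)}} = \frac{1}{\left(3 - -13\right) + \frac{1 - -14}{3 \left(-22 - 14\right)}} = \frac{1}{\left(3 + 13\right) + \frac{1 + 14}{3 \left(-36\right)}} = \frac{1}{16 + \frac{1}{3} \left(- \frac{1}{36}\right) 15} = \frac{1}{16 - \frac{5}{36}} = \frac{1}{\frac{571}{36}} = \frac{36}{571}$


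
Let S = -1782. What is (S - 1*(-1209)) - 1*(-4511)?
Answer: 3938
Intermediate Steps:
(S - 1*(-1209)) - 1*(-4511) = (-1782 - 1*(-1209)) - 1*(-4511) = (-1782 + 1209) + 4511 = -573 + 4511 = 3938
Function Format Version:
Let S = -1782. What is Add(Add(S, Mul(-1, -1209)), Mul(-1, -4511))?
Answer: 3938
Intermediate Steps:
Add(Add(S, Mul(-1, -1209)), Mul(-1, -4511)) = Add(Add(-1782, Mul(-1, -1209)), Mul(-1, -4511)) = Add(Add(-1782, 1209), 4511) = Add(-573, 4511) = 3938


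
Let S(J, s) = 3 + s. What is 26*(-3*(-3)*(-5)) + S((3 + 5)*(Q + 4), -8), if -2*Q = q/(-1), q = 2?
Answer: -1175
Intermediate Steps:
Q = 1 (Q = -1/(-1) = -(-1) = -½*(-2) = 1)
26*(-3*(-3)*(-5)) + S((3 + 5)*(Q + 4), -8) = 26*(-3*(-3)*(-5)) + (3 - 8) = 26*(9*(-5)) - 5 = 26*(-45) - 5 = -1170 - 5 = -1175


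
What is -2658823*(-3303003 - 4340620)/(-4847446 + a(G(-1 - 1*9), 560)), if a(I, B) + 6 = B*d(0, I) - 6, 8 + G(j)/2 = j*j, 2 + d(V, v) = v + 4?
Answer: -20323040635729/4743298 ≈ -4.2846e+6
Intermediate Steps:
d(V, v) = 2 + v (d(V, v) = -2 + (v + 4) = -2 + (4 + v) = 2 + v)
G(j) = -16 + 2*j**2 (G(j) = -16 + 2*(j*j) = -16 + 2*j**2)
a(I, B) = -12 + B*(2 + I) (a(I, B) = -6 + (B*(2 + I) - 6) = -6 + (-6 + B*(2 + I)) = -12 + B*(2 + I))
-2658823*(-3303003 - 4340620)/(-4847446 + a(G(-1 - 1*9), 560)) = -2658823*(-3303003 - 4340620)/(-4847446 + (-12 + 560*(2 + (-16 + 2*(-1 - 1*9)**2)))) = -2658823*(-7643623/(-4847446 + (-12 + 560*(2 + (-16 + 2*(-1 - 9)**2))))) = -2658823*(-7643623/(-4847446 + (-12 + 560*(2 + (-16 + 2*(-10)**2))))) = -2658823*(-7643623/(-4847446 + (-12 + 560*(2 + (-16 + 2*100))))) = -2658823*(-7643623/(-4847446 + (-12 + 560*(2 + (-16 + 200))))) = -2658823*(-7643623/(-4847446 + (-12 + 560*(2 + 184)))) = -2658823*(-7643623/(-4847446 + (-12 + 560*186))) = -2658823*(-7643623/(-4847446 + (-12 + 104160))) = -2658823*(-7643623/(-4847446 + 104148)) = -2658823/((-4743298*(-1/7643623))) = -2658823/4743298/7643623 = -2658823*7643623/4743298 = -20323040635729/4743298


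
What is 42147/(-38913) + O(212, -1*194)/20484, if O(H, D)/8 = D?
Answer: -10996811/9489213 ≈ -1.1589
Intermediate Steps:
O(H, D) = 8*D
42147/(-38913) + O(212, -1*194)/20484 = 42147/(-38913) + (8*(-1*194))/20484 = 42147*(-1/38913) + (8*(-194))*(1/20484) = -2007/1853 - 1552*1/20484 = -2007/1853 - 388/5121 = -10996811/9489213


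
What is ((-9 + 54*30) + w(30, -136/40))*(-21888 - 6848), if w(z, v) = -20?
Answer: -45718976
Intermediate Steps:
((-9 + 54*30) + w(30, -136/40))*(-21888 - 6848) = ((-9 + 54*30) - 20)*(-21888 - 6848) = ((-9 + 1620) - 20)*(-28736) = (1611 - 20)*(-28736) = 1591*(-28736) = -45718976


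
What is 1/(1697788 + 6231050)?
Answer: 1/7928838 ≈ 1.2612e-7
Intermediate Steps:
1/(1697788 + 6231050) = 1/7928838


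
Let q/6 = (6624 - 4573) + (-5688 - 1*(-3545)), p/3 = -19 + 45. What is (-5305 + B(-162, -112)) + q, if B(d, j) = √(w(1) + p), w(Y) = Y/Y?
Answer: -5857 + √79 ≈ -5848.1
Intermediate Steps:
w(Y) = 1
p = 78 (p = 3*(-19 + 45) = 3*26 = 78)
q = -552 (q = 6*((6624 - 4573) + (-5688 - 1*(-3545))) = 6*(2051 + (-5688 + 3545)) = 6*(2051 - 2143) = 6*(-92) = -552)
B(d, j) = √79 (B(d, j) = √(1 + 78) = √79)
(-5305 + B(-162, -112)) + q = (-5305 + √79) - 552 = -5857 + √79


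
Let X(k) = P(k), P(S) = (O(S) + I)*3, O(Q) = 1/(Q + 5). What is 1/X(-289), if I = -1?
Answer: -284/855 ≈ -0.33216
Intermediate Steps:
O(Q) = 1/(5 + Q)
P(S) = -3 + 3/(5 + S) (P(S) = (1/(5 + S) - 1)*3 = (-1 + 1/(5 + S))*3 = -3 + 3/(5 + S))
X(k) = 3*(-4 - k)/(5 + k)
1/X(-289) = 1/(3*(-4 - 1*(-289))/(5 - 289)) = 1/(3*(-4 + 289)/(-284)) = 1/(3*(-1/284)*285) = 1/(-855/284) = -284/855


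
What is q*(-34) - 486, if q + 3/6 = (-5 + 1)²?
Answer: -1013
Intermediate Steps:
q = 31/2 (q = -½ + (-5 + 1)² = -½ + (-4)² = -½ + 16 = 31/2 ≈ 15.500)
q*(-34) - 486 = (31/2)*(-34) - 486 = -527 - 486 = -1013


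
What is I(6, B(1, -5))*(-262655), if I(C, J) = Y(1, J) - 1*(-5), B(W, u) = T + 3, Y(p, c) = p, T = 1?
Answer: -1575930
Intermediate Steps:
B(W, u) = 4 (B(W, u) = 1 + 3 = 4)
I(C, J) = 6 (I(C, J) = 1 - 1*(-5) = 1 + 5 = 6)
I(6, B(1, -5))*(-262655) = 6*(-262655) = -1575930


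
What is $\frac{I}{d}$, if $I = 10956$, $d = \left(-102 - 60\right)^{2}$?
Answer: $\frac{913}{2187} \approx 0.41747$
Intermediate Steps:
$d = 26244$ ($d = \left(-162\right)^{2} = 26244$)
$\frac{I}{d} = \frac{10956}{26244} = 10956 \cdot \frac{1}{26244} = \frac{913}{2187}$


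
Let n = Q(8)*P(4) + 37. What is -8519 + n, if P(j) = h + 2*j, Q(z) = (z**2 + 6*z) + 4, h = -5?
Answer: -8134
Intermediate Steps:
Q(z) = 4 + z**2 + 6*z
P(j) = -5 + 2*j
n = 385 (n = (4 + 8**2 + 6*8)*(-5 + 2*4) + 37 = (4 + 64 + 48)*(-5 + 8) + 37 = 116*3 + 37 = 348 + 37 = 385)
-8519 + n = -8519 + 385 = -8134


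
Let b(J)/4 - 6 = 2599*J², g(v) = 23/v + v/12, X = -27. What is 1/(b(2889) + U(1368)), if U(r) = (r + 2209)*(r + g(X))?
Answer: 108/9371509421113 ≈ 1.1524e-11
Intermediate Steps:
g(v) = 23/v + v/12 (g(v) = 23/v + v*(1/12) = 23/v + v/12)
U(r) = (2209 + r)*(-335/108 + r) (U(r) = (r + 2209)*(r + (23/(-27) + (1/12)*(-27))) = (2209 + r)*(r + (23*(-1/27) - 9/4)) = (2209 + r)*(r + (-23/27 - 9/4)) = (2209 + r)*(r - 335/108) = (2209 + r)*(-335/108 + r))
b(J) = 24 + 10396*J² (b(J) = 24 + 4*(2599*J²) = 24 + 10396*J²)
1/(b(2889) + U(1368)) = 1/((24 + 10396*2889²) + (-740015/108 + 1368² + (238237/108)*1368)) = 1/((24 + 10396*8346321) + (-740015/108 + 1871424 + 9053006/3)) = 1/((24 + 86768353116) + 527281993/108) = 1/(86768353140 + 527281993/108) = 1/(9371509421113/108) = 108/9371509421113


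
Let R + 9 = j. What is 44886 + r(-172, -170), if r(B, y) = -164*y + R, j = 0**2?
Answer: 72757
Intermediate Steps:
j = 0
R = -9 (R = -9 + 0 = -9)
r(B, y) = -9 - 164*y (r(B, y) = -164*y - 9 = -9 - 164*y)
44886 + r(-172, -170) = 44886 + (-9 - 164*(-170)) = 44886 + (-9 + 27880) = 44886 + 27871 = 72757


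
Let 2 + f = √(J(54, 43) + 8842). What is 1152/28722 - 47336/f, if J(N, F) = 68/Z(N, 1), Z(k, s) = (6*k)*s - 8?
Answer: -35668336208/3342374353 - 2698152*√16985/698219 ≈ -514.30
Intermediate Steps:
Z(k, s) = -8 + 6*k*s (Z(k, s) = 6*k*s - 8 = -8 + 6*k*s)
J(N, F) = 68/(-8 + 6*N) (J(N, F) = 68/(-8 + 6*N*1) = 68/(-8 + 6*N))
f = -2 + 57*√16985/79 (f = -2 + √(34/(-4 + 3*54) + 8842) = -2 + √(34/(-4 + 162) + 8842) = -2 + √(34/158 + 8842) = -2 + √(34*(1/158) + 8842) = -2 + √(17/79 + 8842) = -2 + √(698535/79) = -2 + 57*√16985/79 ≈ 92.033)
1152/28722 - 47336/f = 1152/28722 - 47336/(-2 + 57*√16985/79) = 1152*(1/28722) - 47336/(-2 + 57*√16985/79) = 192/4787 - 47336/(-2 + 57*√16985/79)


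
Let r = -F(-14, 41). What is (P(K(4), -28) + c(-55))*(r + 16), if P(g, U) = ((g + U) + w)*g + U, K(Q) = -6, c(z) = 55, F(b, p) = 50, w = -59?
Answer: -19890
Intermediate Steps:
r = -50 (r = -1*50 = -50)
P(g, U) = U + g*(-59 + U + g) (P(g, U) = ((g + U) - 59)*g + U = ((U + g) - 59)*g + U = (-59 + U + g)*g + U = g*(-59 + U + g) + U = U + g*(-59 + U + g))
(P(K(4), -28) + c(-55))*(r + 16) = ((-28 + (-6)² - 59*(-6) - 28*(-6)) + 55)*(-50 + 16) = ((-28 + 36 + 354 + 168) + 55)*(-34) = (530 + 55)*(-34) = 585*(-34) = -19890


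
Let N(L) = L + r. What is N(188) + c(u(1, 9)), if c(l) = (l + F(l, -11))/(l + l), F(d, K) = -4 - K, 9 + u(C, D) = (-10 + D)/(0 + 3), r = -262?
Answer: -591/8 ≈ -73.875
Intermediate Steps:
u(C, D) = -37/3 + D/3 (u(C, D) = -9 + (-10 + D)/(0 + 3) = -9 + (-10 + D)/3 = -9 + (-10 + D)*(⅓) = -9 + (-10/3 + D/3) = -37/3 + D/3)
N(L) = -262 + L (N(L) = L - 262 = -262 + L)
c(l) = (7 + l)/(2*l) (c(l) = (l + (-4 - 1*(-11)))/(l + l) = (l + (-4 + 11))/((2*l)) = (l + 7)*(1/(2*l)) = (7 + l)*(1/(2*l)) = (7 + l)/(2*l))
N(188) + c(u(1, 9)) = (-262 + 188) + (7 + (-37/3 + (⅓)*9))/(2*(-37/3 + (⅓)*9)) = -74 + (7 + (-37/3 + 3))/(2*(-37/3 + 3)) = -74 + (7 - 28/3)/(2*(-28/3)) = -74 + (½)*(-3/28)*(-7/3) = -74 + ⅛ = -591/8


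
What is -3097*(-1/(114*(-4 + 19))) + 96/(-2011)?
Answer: 319153/180990 ≈ 1.7634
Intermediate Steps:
-3097*(-1/(114*(-4 + 19))) + 96/(-2011) = -3097/((-114*15)) + 96*(-1/2011) = -3097/(-1710) - 96/2011 = -3097*(-1/1710) - 96/2011 = 163/90 - 96/2011 = 319153/180990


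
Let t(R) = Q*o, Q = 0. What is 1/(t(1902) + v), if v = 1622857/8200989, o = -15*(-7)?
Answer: 8200989/1622857 ≈ 5.0534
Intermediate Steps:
o = 105
t(R) = 0 (t(R) = 0*105 = 0)
v = 1622857/8200989 (v = 1622857*(1/8200989) = 1622857/8200989 ≈ 0.19789)
1/(t(1902) + v) = 1/(0 + 1622857/8200989) = 1/(1622857/8200989) = 8200989/1622857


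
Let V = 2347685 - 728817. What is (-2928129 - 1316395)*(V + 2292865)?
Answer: -16603444600092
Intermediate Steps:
V = 1618868
(-2928129 - 1316395)*(V + 2292865) = (-2928129 - 1316395)*(1618868 + 2292865) = -4244524*3911733 = -16603444600092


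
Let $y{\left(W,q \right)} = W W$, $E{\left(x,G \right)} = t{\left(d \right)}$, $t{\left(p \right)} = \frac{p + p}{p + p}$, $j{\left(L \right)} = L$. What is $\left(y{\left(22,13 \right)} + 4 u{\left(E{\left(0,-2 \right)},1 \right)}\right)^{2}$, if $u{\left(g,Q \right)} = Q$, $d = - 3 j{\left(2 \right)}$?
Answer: $238144$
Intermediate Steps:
$d = -6$ ($d = \left(-3\right) 2 = -6$)
$t{\left(p \right)} = 1$ ($t{\left(p \right)} = \frac{2 p}{2 p} = 2 p \frac{1}{2 p} = 1$)
$E{\left(x,G \right)} = 1$
$y{\left(W,q \right)} = W^{2}$
$\left(y{\left(22,13 \right)} + 4 u{\left(E{\left(0,-2 \right)},1 \right)}\right)^{2} = \left(22^{2} + 4 \cdot 1\right)^{2} = \left(484 + 4\right)^{2} = 488^{2} = 238144$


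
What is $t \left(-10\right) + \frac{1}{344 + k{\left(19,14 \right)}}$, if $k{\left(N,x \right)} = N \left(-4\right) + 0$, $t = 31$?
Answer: $- \frac{83079}{268} \approx -310.0$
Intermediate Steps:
$k{\left(N,x \right)} = - 4 N$ ($k{\left(N,x \right)} = - 4 N + 0 = - 4 N$)
$t \left(-10\right) + \frac{1}{344 + k{\left(19,14 \right)}} = 31 \left(-10\right) + \frac{1}{344 - 76} = -310 + \frac{1}{344 - 76} = -310 + \frac{1}{268} = - \frac{83079}{268}$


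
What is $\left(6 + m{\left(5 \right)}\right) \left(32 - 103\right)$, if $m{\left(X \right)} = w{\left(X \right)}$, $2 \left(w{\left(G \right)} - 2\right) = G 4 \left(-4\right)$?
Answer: $2272$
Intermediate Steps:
$w{\left(G \right)} = 2 - 8 G$ ($w{\left(G \right)} = 2 + \frac{G 4 \left(-4\right)}{2} = 2 + \frac{4 G \left(-4\right)}{2} = 2 + \frac{\left(-16\right) G}{2} = 2 - 8 G$)
$m{\left(X \right)} = 2 - 8 X$
$\left(6 + m{\left(5 \right)}\right) \left(32 - 103\right) = \left(6 + \left(2 - 40\right)\right) \left(32 - 103\right) = \left(6 + \left(2 - 40\right)\right) \left(-71\right) = \left(6 - 38\right) \left(-71\right) = \left(-32\right) \left(-71\right) = 2272$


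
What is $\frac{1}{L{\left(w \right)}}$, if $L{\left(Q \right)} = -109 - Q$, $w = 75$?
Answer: $- \frac{1}{184} \approx -0.0054348$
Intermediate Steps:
$\frac{1}{L{\left(w \right)}} = \frac{1}{-109 - 75} = \frac{1}{-184} = - \frac{1}{184}$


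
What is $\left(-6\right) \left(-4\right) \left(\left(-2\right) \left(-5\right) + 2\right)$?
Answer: $288$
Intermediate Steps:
$\left(-6\right) \left(-4\right) \left(\left(-2\right) \left(-5\right) + 2\right) = 24 \left(10 + 2\right) = 24 \cdot 12 = 288$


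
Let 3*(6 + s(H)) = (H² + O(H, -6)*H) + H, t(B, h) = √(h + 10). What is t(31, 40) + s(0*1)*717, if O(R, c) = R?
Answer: -4302 + 5*√2 ≈ -4294.9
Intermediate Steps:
t(B, h) = √(10 + h)
s(H) = -6 + H/3 + 2*H²/3 (s(H) = -6 + ((H² + H*H) + H)/3 = -6 + ((H² + H²) + H)/3 = -6 + (2*H² + H)/3 = -6 + (H + 2*H²)/3 = -6 + (H/3 + 2*H²/3) = -6 + H/3 + 2*H²/3)
t(31, 40) + s(0*1)*717 = √(10 + 40) + (-6 + (0*1)/3 + 2*(0*1)²/3)*717 = √50 + (-6 + (⅓)*0 + (⅔)*0²)*717 = 5*√2 + (-6 + 0 + (⅔)*0)*717 = 5*√2 + (-6 + 0 + 0)*717 = 5*√2 - 6*717 = 5*√2 - 4302 = -4302 + 5*√2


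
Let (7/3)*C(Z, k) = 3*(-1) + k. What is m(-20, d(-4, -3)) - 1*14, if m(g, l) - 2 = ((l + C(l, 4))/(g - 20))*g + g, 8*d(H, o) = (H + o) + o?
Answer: -1815/56 ≈ -32.411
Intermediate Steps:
d(H, o) = o/4 + H/8 (d(H, o) = ((H + o) + o)/8 = (H + 2*o)/8 = o/4 + H/8)
C(Z, k) = -9/7 + 3*k/7 (C(Z, k) = 3*(3*(-1) + k)/7 = 3*(-3 + k)/7 = -9/7 + 3*k/7)
m(g, l) = 2 + g + g*(3/7 + l)/(-20 + g) (m(g, l) = 2 + (((l + (-9/7 + (3/7)*4))/(g - 20))*g + g) = 2 + (((l + (-9/7 + 12/7))/(-20 + g))*g + g) = 2 + (((l + 3/7)/(-20 + g))*g + g) = 2 + (((3/7 + l)/(-20 + g))*g + g) = 2 + (g*(3/7 + l)/(-20 + g) + g) = 2 + (g + g*(3/7 + l)/(-20 + g)) = 2 + g + g*(3/7 + l)/(-20 + g))
m(-20, d(-4, -3)) - 1*14 = (-40 + (-20)² - 123/7*(-20) - 20*((¼)*(-3) + (⅛)*(-4)))/(-20 - 20) - 1*14 = (-40 + 400 + 2460/7 - 20*(-¾ - ½))/(-40) - 14 = -(-40 + 400 + 2460/7 - 20*(-5/4))/40 - 14 = -(-40 + 400 + 2460/7 + 25)/40 - 14 = -1/40*5155/7 - 14 = -1031/56 - 14 = -1815/56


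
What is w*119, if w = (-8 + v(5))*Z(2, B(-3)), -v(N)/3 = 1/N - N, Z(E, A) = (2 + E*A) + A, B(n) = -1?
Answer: -3808/5 ≈ -761.60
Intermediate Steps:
Z(E, A) = 2 + A + A*E (Z(E, A) = (2 + A*E) + A = 2 + A + A*E)
v(N) = -3/N + 3*N (v(N) = -3*(1/N - N) = -3/N + 3*N)
w = -32/5 (w = (-8 + (-3/5 + 3*5))*(2 - 1 - 1*2) = (-8 + (-3*⅕ + 15))*(2 - 1 - 2) = (-8 + (-⅗ + 15))*(-1) = (-8 + 72/5)*(-1) = (32/5)*(-1) = -32/5 ≈ -6.4000)
w*119 = -32/5*119 = -3808/5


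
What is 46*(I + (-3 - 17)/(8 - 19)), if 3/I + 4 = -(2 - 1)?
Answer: 3082/55 ≈ 56.036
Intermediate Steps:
I = -3/5 (I = 3/(-4 - (2 - 1)) = 3/(-4 - 1*1) = 3/(-4 - 1) = 3/(-5) = 3*(-1/5) = -3/5 ≈ -0.60000)
46*(I + (-3 - 17)/(8 - 19)) = 46*(-3/5 + (-3 - 17)/(8 - 19)) = 46*(-3/5 - 20/(-11)) = 46*(-3/5 - 20*(-1/11)) = 46*(-3/5 + 20/11) = 46*(67/55) = 3082/55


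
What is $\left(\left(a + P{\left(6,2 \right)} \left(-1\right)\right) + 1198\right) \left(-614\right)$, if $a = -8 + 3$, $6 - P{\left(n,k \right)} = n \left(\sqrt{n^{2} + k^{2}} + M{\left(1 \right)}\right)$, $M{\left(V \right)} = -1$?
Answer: $-725134 - 7368 \sqrt{10} \approx -7.4843 \cdot 10^{5}$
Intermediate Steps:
$P{\left(n,k \right)} = 6 - n \left(-1 + \sqrt{k^{2} + n^{2}}\right)$ ($P{\left(n,k \right)} = 6 - n \left(\sqrt{n^{2} + k^{2}} - 1\right) = 6 - n \left(\sqrt{k^{2} + n^{2}} - 1\right) = 6 - n \left(-1 + \sqrt{k^{2} + n^{2}}\right)$)
$a = -5$
$\left(\left(a + P{\left(6,2 \right)} \left(-1\right)\right) + 1198\right) \left(-614\right) = \left(\left(-5 + \left(6 + 6 - 6 \sqrt{2^{2} + 6^{2}}\right) \left(-1\right)\right) + 1198\right) \left(-614\right) = \left(\left(-5 + \left(6 + 6 - 6 \sqrt{4 + 36}\right) \left(-1\right)\right) + 1198\right) \left(-614\right) = \left(\left(-5 + \left(6 + 6 - 6 \sqrt{40}\right) \left(-1\right)\right) + 1198\right) \left(-614\right) = \left(\left(-5 + \left(6 + 6 - 6 \cdot 2 \sqrt{10}\right) \left(-1\right)\right) + 1198\right) \left(-614\right) = \left(\left(-5 + \left(6 + 6 - 12 \sqrt{10}\right) \left(-1\right)\right) + 1198\right) \left(-614\right) = \left(\left(-5 + \left(12 - 12 \sqrt{10}\right) \left(-1\right)\right) + 1198\right) \left(-614\right) = \left(\left(-5 - \left(12 - 12 \sqrt{10}\right)\right) + 1198\right) \left(-614\right) = \left(\left(-17 + 12 \sqrt{10}\right) + 1198\right) \left(-614\right) = \left(1181 + 12 \sqrt{10}\right) \left(-614\right) = -725134 - 7368 \sqrt{10}$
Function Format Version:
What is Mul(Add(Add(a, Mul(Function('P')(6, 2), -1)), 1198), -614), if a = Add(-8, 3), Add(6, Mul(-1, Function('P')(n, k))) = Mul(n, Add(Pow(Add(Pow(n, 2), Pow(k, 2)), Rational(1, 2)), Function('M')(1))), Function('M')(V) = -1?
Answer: Add(-725134, Mul(-7368, Pow(10, Rational(1, 2)))) ≈ -7.4843e+5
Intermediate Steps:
Function('P')(n, k) = Add(6, Mul(-1, n, Add(-1, Pow(Add(Pow(k, 2), Pow(n, 2)), Rational(1, 2))))) (Function('P')(n, k) = Add(6, Mul(-1, Mul(n, Add(Pow(Add(Pow(n, 2), Pow(k, 2)), Rational(1, 2)), -1)))) = Add(6, Mul(-1, Mul(n, Add(Pow(Add(Pow(k, 2), Pow(n, 2)), Rational(1, 2)), -1)))) = Add(6, Mul(-1, Mul(n, Add(-1, Pow(Add(Pow(k, 2), Pow(n, 2)), Rational(1, 2)))))) = Add(6, Mul(-1, n, Add(-1, Pow(Add(Pow(k, 2), Pow(n, 2)), Rational(1, 2))))))
a = -5
Mul(Add(Add(a, Mul(Function('P')(6, 2), -1)), 1198), -614) = Mul(Add(Add(-5, Mul(Add(6, 6, Mul(-1, 6, Pow(Add(Pow(2, 2), Pow(6, 2)), Rational(1, 2)))), -1)), 1198), -614) = Mul(Add(Add(-5, Mul(Add(6, 6, Mul(-1, 6, Pow(Add(4, 36), Rational(1, 2)))), -1)), 1198), -614) = Mul(Add(Add(-5, Mul(Add(6, 6, Mul(-1, 6, Pow(40, Rational(1, 2)))), -1)), 1198), -614) = Mul(Add(Add(-5, Mul(Add(6, 6, Mul(-1, 6, Mul(2, Pow(10, Rational(1, 2))))), -1)), 1198), -614) = Mul(Add(Add(-5, Mul(Add(6, 6, Mul(-12, Pow(10, Rational(1, 2)))), -1)), 1198), -614) = Mul(Add(Add(-5, Mul(Add(12, Mul(-12, Pow(10, Rational(1, 2)))), -1)), 1198), -614) = Mul(Add(Add(-5, Add(-12, Mul(12, Pow(10, Rational(1, 2))))), 1198), -614) = Mul(Add(Add(-17, Mul(12, Pow(10, Rational(1, 2)))), 1198), -614) = Mul(Add(1181, Mul(12, Pow(10, Rational(1, 2)))), -614) = Add(-725134, Mul(-7368, Pow(10, Rational(1, 2))))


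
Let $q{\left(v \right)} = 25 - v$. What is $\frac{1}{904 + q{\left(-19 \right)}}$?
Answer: $\frac{1}{948} \approx 0.0010549$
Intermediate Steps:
$\frac{1}{904 + q{\left(-19 \right)}} = \frac{1}{904 + \left(25 - -19\right)} = \frac{1}{904 + \left(25 + 19\right)} = \frac{1}{904 + 44} = \frac{1}{948}$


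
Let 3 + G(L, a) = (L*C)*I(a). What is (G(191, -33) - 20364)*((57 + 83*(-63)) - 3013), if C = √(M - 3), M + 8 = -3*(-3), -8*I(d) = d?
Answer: 166703895 - 51590055*I*√2/8 ≈ 1.667e+8 - 9.1199e+6*I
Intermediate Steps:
I(d) = -d/8
M = 1 (M = -8 - 3*(-3) = -8 + 9 = 1)
C = I*√2 (C = √(1 - 3) = √(-2) = I*√2 ≈ 1.4142*I)
G(L, a) = -3 - I*L*a*√2/8 (G(L, a) = -3 + (L*(I*√2))*(-a/8) = -3 + (I*L*√2)*(-a/8) = -3 - I*L*a*√2/8)
(G(191, -33) - 20364)*((57 + 83*(-63)) - 3013) = ((-3 - ⅛*I*191*(-33)*√2) - 20364)*((57 + 83*(-63)) - 3013) = ((-3 + 6303*I*√2/8) - 20364)*((57 - 5229) - 3013) = (-20367 + 6303*I*√2/8)*(-5172 - 3013) = (-20367 + 6303*I*√2/8)*(-8185) = 166703895 - 51590055*I*√2/8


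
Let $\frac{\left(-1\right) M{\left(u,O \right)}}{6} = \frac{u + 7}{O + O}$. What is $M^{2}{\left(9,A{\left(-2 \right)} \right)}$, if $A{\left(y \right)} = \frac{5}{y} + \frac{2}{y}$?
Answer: $\frac{9216}{49} \approx 188.08$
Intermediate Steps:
$A{\left(y \right)} = \frac{7}{y}$
$M{\left(u,O \right)} = - \frac{3 \left(7 + u\right)}{O}$ ($M{\left(u,O \right)} = - 6 \frac{u + 7}{O + O} = - 6 \frac{7 + u}{2 O} = - \frac{3 \left(7 + u\right)}{O}$)
$M^{2}{\left(9,A{\left(-2 \right)} \right)} = \left(\frac{3 \left(-7 - 9\right)}{7 \frac{1}{-2}}\right)^{2} = \left(\frac{3 \left(-7 - 9\right)}{7 \left(- \frac{1}{2}\right)}\right)^{2} = \left(3 \frac{1}{- \frac{7}{2}} \left(-16\right)\right)^{2} = \left(3 \left(- \frac{2}{7}\right) \left(-16\right)\right)^{2} = \left(\frac{96}{7}\right)^{2} = \frac{9216}{49}$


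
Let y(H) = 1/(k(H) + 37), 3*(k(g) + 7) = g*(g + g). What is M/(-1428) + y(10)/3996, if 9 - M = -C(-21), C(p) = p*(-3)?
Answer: -2317561/45967320 ≈ -0.050418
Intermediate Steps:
k(g) = -7 + 2*g²/3 (k(g) = -7 + (g*(g + g))/3 = -7 + (g*(2*g))/3 = -7 + (2*g²)/3 = -7 + 2*g²/3)
C(p) = -3*p
y(H) = 1/(30 + 2*H²/3) (y(H) = 1/((-7 + 2*H²/3) + 37) = 1/(30 + 2*H²/3))
M = 72 (M = 9 - (-1)*(-3*(-21)) = 9 - (-1)*63 = 9 - 1*(-63) = 9 + 63 = 72)
M/(-1428) + y(10)/3996 = 72/(-1428) + (3/(2*(45 + 10²)))/3996 = 72*(-1/1428) + (3/(2*(45 + 100)))*(1/3996) = -6/119 + ((3/2)/145)*(1/3996) = -6/119 + ((3/2)*(1/145))*(1/3996) = -6/119 + (3/290)*(1/3996) = -6/119 + 1/386280 = -2317561/45967320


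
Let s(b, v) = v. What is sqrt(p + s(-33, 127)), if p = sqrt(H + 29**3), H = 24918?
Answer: sqrt(127 + sqrt(49307)) ≈ 18.683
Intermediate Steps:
p = sqrt(49307) (p = sqrt(24918 + 29**3) = sqrt(24918 + 24389) = sqrt(49307) ≈ 222.05)
sqrt(p + s(-33, 127)) = sqrt(sqrt(49307) + 127) = sqrt(127 + sqrt(49307))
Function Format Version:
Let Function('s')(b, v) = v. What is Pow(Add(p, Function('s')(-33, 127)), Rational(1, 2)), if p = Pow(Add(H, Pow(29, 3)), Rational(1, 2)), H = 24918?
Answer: Pow(Add(127, Pow(49307, Rational(1, 2))), Rational(1, 2)) ≈ 18.683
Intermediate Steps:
p = Pow(49307, Rational(1, 2)) (p = Pow(Add(24918, Pow(29, 3)), Rational(1, 2)) = Pow(Add(24918, 24389), Rational(1, 2)) = Pow(49307, Rational(1, 2)) ≈ 222.05)
Pow(Add(p, Function('s')(-33, 127)), Rational(1, 2)) = Pow(Add(Pow(49307, Rational(1, 2)), 127), Rational(1, 2)) = Pow(Add(127, Pow(49307, Rational(1, 2))), Rational(1, 2))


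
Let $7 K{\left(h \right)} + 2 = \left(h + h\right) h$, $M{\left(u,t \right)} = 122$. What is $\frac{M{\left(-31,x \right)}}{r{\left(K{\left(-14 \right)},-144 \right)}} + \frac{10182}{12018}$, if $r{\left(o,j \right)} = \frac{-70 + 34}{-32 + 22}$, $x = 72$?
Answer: $\frac{626188}{18027} \approx 34.736$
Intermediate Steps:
$K{\left(h \right)} = - \frac{2}{7} + \frac{2 h^{2}}{7}$ ($K{\left(h \right)} = - \frac{2}{7} + \frac{\left(h + h\right) h}{7} = - \frac{2}{7} + \frac{2 h h}{7} = - \frac{2}{7} + \frac{2 h^{2}}{7}$)
$r{\left(o,j \right)} = \frac{18}{5}$ ($r{\left(o,j \right)} = - \frac{36}{-10} = \left(-36\right) \left(- \frac{1}{10}\right) = \frac{18}{5}$)
$\frac{M{\left(-31,x \right)}}{r{\left(K{\left(-14 \right)},-144 \right)}} + \frac{10182}{12018} = \frac{122}{\frac{18}{5}} + \frac{10182}{12018} = 122 \cdot \frac{5}{18} + 10182 \cdot \frac{1}{12018} = \frac{305}{9} + \frac{1697}{2003} = \frac{626188}{18027}$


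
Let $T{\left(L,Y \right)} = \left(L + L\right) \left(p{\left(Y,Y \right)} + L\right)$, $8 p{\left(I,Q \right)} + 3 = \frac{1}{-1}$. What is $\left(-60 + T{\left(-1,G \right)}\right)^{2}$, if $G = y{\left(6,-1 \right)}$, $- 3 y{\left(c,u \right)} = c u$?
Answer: $3249$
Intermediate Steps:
$p{\left(I,Q \right)} = - \frac{1}{2}$ ($p{\left(I,Q \right)} = - \frac{3}{8} + \frac{1}{8 \left(-1\right)} = - \frac{3}{8} + \frac{1}{8} \left(-1\right) = - \frac{3}{8} - \frac{1}{8} = - \frac{1}{2}$)
$y{\left(c,u \right)} = - \frac{c u}{3}$
$G = 2$ ($G = \left(- \frac{1}{3}\right) 6 \left(-1\right) = 2$)
$T{\left(L,Y \right)} = 2 L \left(- \frac{1}{2} + L\right)$ ($T{\left(L,Y \right)} = \left(L + L\right) \left(- \frac{1}{2} + L\right) = 2 L \left(- \frac{1}{2} + L\right)$)
$\left(-60 + T{\left(-1,G \right)}\right)^{2} = \left(-60 - \left(-1 + 2 \left(-1\right)\right)\right)^{2} = \left(-60 - \left(-1 - 2\right)\right)^{2} = \left(-60 - -3\right)^{2} = \left(-60 + 3\right)^{2} = \left(-57\right)^{2} = 3249$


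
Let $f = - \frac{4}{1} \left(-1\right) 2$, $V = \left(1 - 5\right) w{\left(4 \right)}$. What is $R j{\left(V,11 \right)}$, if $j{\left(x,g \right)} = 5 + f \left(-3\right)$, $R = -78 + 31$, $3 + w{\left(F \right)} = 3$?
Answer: $893$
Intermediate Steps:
$w{\left(F \right)} = 0$ ($w{\left(F \right)} = -3 + 3 = 0$)
$V = 0$ ($V = \left(1 - 5\right) 0 = \left(-4\right) 0 = 0$)
$R = -47$
$f = 8$ ($f = \left(-4\right) 1 \left(-1\right) 2 = \left(-4\right) \left(-1\right) 2 = 4 \cdot 2 = 8$)
$j{\left(x,g \right)} = -19$ ($j{\left(x,g \right)} = 5 + 8 \left(-3\right) = 5 - 24 = -19$)
$R j{\left(V,11 \right)} = \left(-47\right) \left(-19\right) = 893$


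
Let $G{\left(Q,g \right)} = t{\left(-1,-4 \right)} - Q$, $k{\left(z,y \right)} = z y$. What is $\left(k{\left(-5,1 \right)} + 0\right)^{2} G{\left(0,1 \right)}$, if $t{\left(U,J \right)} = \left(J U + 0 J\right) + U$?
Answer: $75$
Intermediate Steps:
$k{\left(z,y \right)} = y z$
$t{\left(U,J \right)} = U + J U$ ($t{\left(U,J \right)} = \left(J U + 0\right) + U = J U + U = U + J U$)
$G{\left(Q,g \right)} = 3 - Q$ ($G{\left(Q,g \right)} = - (1 - 4) - Q = \left(-1\right) \left(-3\right) - Q = 3 - Q$)
$\left(k{\left(-5,1 \right)} + 0\right)^{2} G{\left(0,1 \right)} = \left(1 \left(-5\right) + 0\right)^{2} \left(3 - 0\right) = \left(-5 + 0\right)^{2} \left(3 + 0\right) = \left(-5\right)^{2} \cdot 3 = 25 \cdot 3 = 75$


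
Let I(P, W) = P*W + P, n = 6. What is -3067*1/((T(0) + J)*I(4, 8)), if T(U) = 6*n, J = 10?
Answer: -3067/1656 ≈ -1.8521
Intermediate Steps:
T(U) = 36 (T(U) = 6*6 = 36)
I(P, W) = P + P*W
-3067*1/((T(0) + J)*I(4, 8)) = -3067*1/(4*(1 + 8)*(36 + 10)) = -3067/(46*(4*9)) = -3067/(46*36) = -3067/1656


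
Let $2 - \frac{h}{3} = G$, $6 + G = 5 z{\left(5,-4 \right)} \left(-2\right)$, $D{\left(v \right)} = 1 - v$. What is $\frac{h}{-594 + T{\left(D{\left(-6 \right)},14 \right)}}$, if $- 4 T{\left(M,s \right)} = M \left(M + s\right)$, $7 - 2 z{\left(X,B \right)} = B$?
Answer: $- \frac{252}{841} \approx -0.29964$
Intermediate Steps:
$z{\left(X,B \right)} = \frac{7}{2} - \frac{B}{2}$
$T{\left(M,s \right)} = - \frac{M \left(M + s\right)}{4}$
$G = -61$ ($G = -6 + 5 \left(\frac{7}{2} - -2\right) \left(-2\right) = -6 + 5 \left(\frac{7}{2} + 2\right) \left(-2\right) = -6 + 5 \cdot \frac{11}{2} \left(-2\right) = -6 + \frac{55}{2} \left(-2\right) = -6 - 55 = -61$)
$h = 189$ ($h = 6 - -183 = 6 + 183 = 189$)
$\frac{h}{-594 + T{\left(D{\left(-6 \right)},14 \right)}} = \frac{1}{-594 - \frac{\left(1 - -6\right) \left(\left(1 - -6\right) + 14\right)}{4}} \cdot 189 = \frac{1}{-594 - \frac{\left(1 + 6\right) \left(\left(1 + 6\right) + 14\right)}{4}} \cdot 189 = \frac{1}{-594 - \frac{7 \left(7 + 14\right)}{4}} \cdot 189 = \frac{1}{-594 - \frac{7}{4} \cdot 21} \cdot 189 = \frac{1}{-594 - \frac{147}{4}} \cdot 189 = \frac{1}{- \frac{2523}{4}} \cdot 189 = \left(- \frac{4}{2523}\right) 189 = - \frac{252}{841}$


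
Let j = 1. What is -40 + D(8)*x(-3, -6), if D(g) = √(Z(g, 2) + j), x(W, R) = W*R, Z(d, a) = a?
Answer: -40 + 18*√3 ≈ -8.8231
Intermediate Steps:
x(W, R) = R*W
D(g) = √3 (D(g) = √(2 + 1) = √3)
-40 + D(8)*x(-3, -6) = -40 + √3*(-6*(-3)) = -40 + √3*18 = -40 + 18*√3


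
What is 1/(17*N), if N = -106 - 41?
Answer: -1/2499 ≈ -0.00040016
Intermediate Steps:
N = -147
1/(17*N) = 1/(17*(-147)) = 1/(-2499) = -1/2499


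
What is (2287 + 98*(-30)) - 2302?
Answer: -2955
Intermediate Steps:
(2287 + 98*(-30)) - 2302 = (2287 - 2940) - 2302 = -653 - 2302 = -2955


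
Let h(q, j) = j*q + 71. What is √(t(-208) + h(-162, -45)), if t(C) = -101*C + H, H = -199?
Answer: 3*√3130 ≈ 167.84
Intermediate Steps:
h(q, j) = 71 + j*q
t(C) = -199 - 101*C (t(C) = -101*C - 199 = -199 - 101*C)
√(t(-208) + h(-162, -45)) = √((-199 - 101*(-208)) + (71 - 45*(-162))) = √((-199 + 21008) + (71 + 7290)) = √(20809 + 7361) = √28170 = 3*√3130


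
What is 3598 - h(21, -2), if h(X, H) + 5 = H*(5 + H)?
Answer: 3609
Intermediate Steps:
h(X, H) = -5 + H*(5 + H)
3598 - h(21, -2) = 3598 - (-5 + (-2)**2 + 5*(-2)) = 3598 - (-5 + 4 - 10) = 3598 - 1*(-11) = 3598 + 11 = 3609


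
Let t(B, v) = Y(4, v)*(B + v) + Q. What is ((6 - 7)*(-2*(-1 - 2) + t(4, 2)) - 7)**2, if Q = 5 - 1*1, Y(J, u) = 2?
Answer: 841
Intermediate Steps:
Q = 4 (Q = 5 - 1 = 4)
t(B, v) = 4 + 2*B + 2*v (t(B, v) = 2*(B + v) + 4 = (2*B + 2*v) + 4 = 4 + 2*B + 2*v)
((6 - 7)*(-2*(-1 - 2) + t(4, 2)) - 7)**2 = ((6 - 7)*(-2*(-1 - 2) + (4 + 2*4 + 2*2)) - 7)**2 = (-(-2*(-3) + (4 + 8 + 4)) - 7)**2 = (-(6 + 16) - 7)**2 = (-1*22 - 7)**2 = (-22 - 7)**2 = (-29)**2 = 841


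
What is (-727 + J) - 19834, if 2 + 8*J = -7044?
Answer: -85767/4 ≈ -21442.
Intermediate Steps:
J = -3523/4 (J = -¼ + (⅛)*(-7044) = -¼ - 1761/2 = -3523/4 ≈ -880.75)
(-727 + J) - 19834 = (-727 - 3523/4) - 19834 = -6431/4 - 19834 = -85767/4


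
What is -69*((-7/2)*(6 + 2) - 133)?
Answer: 11109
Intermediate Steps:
-69*((-7/2)*(6 + 2) - 133) = -69*(-7*½*8 - 133) = -69*(-7/2*8 - 133) = -69*(-28 - 133) = -69*(-161) = 11109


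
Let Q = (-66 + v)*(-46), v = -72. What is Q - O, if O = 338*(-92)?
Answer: 37444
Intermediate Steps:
O = -31096
Q = 6348 (Q = (-66 - 72)*(-46) = -138*(-46) = 6348)
Q - O = 6348 - 1*(-31096) = 6348 + 31096 = 37444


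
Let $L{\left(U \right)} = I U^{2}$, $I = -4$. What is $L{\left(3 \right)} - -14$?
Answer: $-22$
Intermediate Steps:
$L{\left(U \right)} = - 4 U^{2}$
$L{\left(3 \right)} - -14 = - 4 \cdot 3^{2} - -14 = \left(-4\right) 9 + 14 = -36 + 14 = -22$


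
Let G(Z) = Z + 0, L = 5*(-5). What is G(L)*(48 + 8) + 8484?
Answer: 7084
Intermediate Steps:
L = -25
G(Z) = Z
G(L)*(48 + 8) + 8484 = -25*(48 + 8) + 8484 = -25*56 + 8484 = -1400 + 8484 = 7084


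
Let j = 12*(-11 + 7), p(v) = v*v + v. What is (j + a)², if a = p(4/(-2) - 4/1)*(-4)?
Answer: 28224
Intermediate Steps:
p(v) = v + v² (p(v) = v² + v = v + v²)
a = -120 (a = ((4/(-2) - 4/1)*(1 + (4/(-2) - 4/1)))*(-4) = ((4*(-½) - 4*1)*(1 + (4*(-½) - 4*1)))*(-4) = ((-2 - 4)*(1 + (-2 - 4)))*(-4) = -6*(1 - 6)*(-4) = -6*(-5)*(-4) = 30*(-4) = -120)
j = -48 (j = 12*(-4) = -48)
(j + a)² = (-48 - 120)² = (-168)² = 28224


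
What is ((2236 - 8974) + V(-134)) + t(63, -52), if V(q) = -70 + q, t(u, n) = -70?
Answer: -7012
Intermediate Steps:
((2236 - 8974) + V(-134)) + t(63, -52) = ((2236 - 8974) + (-70 - 134)) - 70 = (-6738 - 204) - 70 = -6942 - 70 = -7012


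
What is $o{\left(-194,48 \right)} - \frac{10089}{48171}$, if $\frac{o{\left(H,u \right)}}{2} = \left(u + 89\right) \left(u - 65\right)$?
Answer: $- \frac{74796869}{16057} \approx -4658.2$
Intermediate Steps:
$o{\left(H,u \right)} = 2 \left(-65 + u\right) \left(89 + u\right)$ ($o{\left(H,u \right)} = 2 \left(u + 89\right) \left(u - 65\right) = 2 \left(89 + u\right) \left(-65 + u\right) = 2 \left(-65 + u\right) \left(89 + u\right)$)
$o{\left(-194,48 \right)} - \frac{10089}{48171} = \left(-11570 + 2 \cdot 48^{2} + 48 \cdot 48\right) - \frac{10089}{48171} = \left(-11570 + 2 \cdot 2304 + 2304\right) - 10089 \cdot \frac{1}{48171} = \left(-11570 + 4608 + 2304\right) - \frac{3363}{16057} = -4658 - \frac{3363}{16057} = - \frac{74796869}{16057}$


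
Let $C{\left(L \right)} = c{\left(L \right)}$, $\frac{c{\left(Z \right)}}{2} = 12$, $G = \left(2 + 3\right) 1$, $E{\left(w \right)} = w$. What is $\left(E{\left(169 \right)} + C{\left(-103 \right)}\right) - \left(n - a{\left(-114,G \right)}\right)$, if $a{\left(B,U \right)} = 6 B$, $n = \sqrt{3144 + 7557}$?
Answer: $-491 - 3 \sqrt{1189} \approx -594.45$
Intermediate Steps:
$n = 3 \sqrt{1189}$ ($n = \sqrt{10701} = 3 \sqrt{1189} \approx 103.45$)
$G = 5$ ($G = 5 \cdot 1 = 5$)
$c{\left(Z \right)} = 24$ ($c{\left(Z \right)} = 2 \cdot 12 = 24$)
$C{\left(L \right)} = 24$
$\left(E{\left(169 \right)} + C{\left(-103 \right)}\right) - \left(n - a{\left(-114,G \right)}\right) = \left(169 + 24\right) - \left(684 + 3 \sqrt{1189}\right) = 193 - \left(684 + 3 \sqrt{1189}\right) = -491 - 3 \sqrt{1189}$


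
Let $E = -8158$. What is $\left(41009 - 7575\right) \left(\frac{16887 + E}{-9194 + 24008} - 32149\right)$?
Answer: $- \frac{7961413693369}{7407} \approx -1.0748 \cdot 10^{9}$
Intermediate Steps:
$\left(41009 - 7575\right) \left(\frac{16887 + E}{-9194 + 24008} - 32149\right) = \left(41009 - 7575\right) \left(\frac{16887 - 8158}{-9194 + 24008} - 32149\right) = 33434 \left(\frac{8729}{14814} - 32149\right) = 33434 \left(- \frac{476246557}{14814}\right) = - \frac{7961413693369}{7407}$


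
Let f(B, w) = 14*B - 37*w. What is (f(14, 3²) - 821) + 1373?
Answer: 415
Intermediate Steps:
f(B, w) = -37*w + 14*B
(f(14, 3²) - 821) + 1373 = ((-37*3² + 14*14) - 821) + 1373 = ((-37*9 + 196) - 821) + 1373 = ((-333 + 196) - 821) + 1373 = (-137 - 821) + 1373 = -958 + 1373 = 415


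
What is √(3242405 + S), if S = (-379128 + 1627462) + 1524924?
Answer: 3*√668407 ≈ 2452.7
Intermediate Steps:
S = 2773258 (S = 1248334 + 1524924 = 2773258)
√(3242405 + S) = √(3242405 + 2773258) = √6015663 = 3*√668407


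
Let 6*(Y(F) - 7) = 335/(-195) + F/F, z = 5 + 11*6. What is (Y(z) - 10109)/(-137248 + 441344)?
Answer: -295487/8894808 ≈ -0.033220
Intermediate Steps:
z = 71 (z = 5 + 66 = 71)
Y(F) = 805/117 (Y(F) = 7 + (335/(-195) + F/F)/6 = 7 + (335*(-1/195) + 1)/6 = 7 + (-67/39 + 1)/6 = 7 + (⅙)*(-28/39) = 7 - 14/117 = 805/117)
(Y(z) - 10109)/(-137248 + 441344) = (805/117 - 10109)/(-137248 + 441344) = -1181948/117/304096 = -1181948/117*1/304096 = -295487/8894808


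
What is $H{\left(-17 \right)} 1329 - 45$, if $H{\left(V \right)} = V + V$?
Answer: $-45231$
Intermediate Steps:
$H{\left(V \right)} = 2 V$
$H{\left(-17 \right)} 1329 - 45 = 2 \left(-17\right) 1329 - 45 = \left(-34\right) 1329 - 45 = -45186 - 45 = -45231$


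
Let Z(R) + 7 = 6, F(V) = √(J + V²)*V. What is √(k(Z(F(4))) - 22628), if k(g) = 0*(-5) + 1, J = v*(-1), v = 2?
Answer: 11*I*√187 ≈ 150.42*I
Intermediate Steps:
J = -2 (J = 2*(-1) = -2)
F(V) = V*√(-2 + V²) (F(V) = √(-2 + V²)*V = V*√(-2 + V²))
Z(R) = -1 (Z(R) = -7 + 6 = -1)
k(g) = 1 (k(g) = 0 + 1 = 1)
√(k(Z(F(4))) - 22628) = √(1 - 22628) = √(-22627) = 11*I*√187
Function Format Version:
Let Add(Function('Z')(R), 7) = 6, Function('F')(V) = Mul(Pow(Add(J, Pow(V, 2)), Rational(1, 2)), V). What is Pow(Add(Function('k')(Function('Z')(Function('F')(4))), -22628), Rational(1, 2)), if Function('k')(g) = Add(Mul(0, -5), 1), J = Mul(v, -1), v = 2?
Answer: Mul(11, I, Pow(187, Rational(1, 2))) ≈ Mul(150.42, I)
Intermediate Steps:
J = -2 (J = Mul(2, -1) = -2)
Function('F')(V) = Mul(V, Pow(Add(-2, Pow(V, 2)), Rational(1, 2))) (Function('F')(V) = Mul(Pow(Add(-2, Pow(V, 2)), Rational(1, 2)), V) = Mul(V, Pow(Add(-2, Pow(V, 2)), Rational(1, 2))))
Function('Z')(R) = -1 (Function('Z')(R) = Add(-7, 6) = -1)
Function('k')(g) = 1 (Function('k')(g) = Add(0, 1) = 1)
Pow(Add(Function('k')(Function('Z')(Function('F')(4))), -22628), Rational(1, 2)) = Pow(Add(1, -22628), Rational(1, 2)) = Pow(-22627, Rational(1, 2)) = Mul(11, I, Pow(187, Rational(1, 2)))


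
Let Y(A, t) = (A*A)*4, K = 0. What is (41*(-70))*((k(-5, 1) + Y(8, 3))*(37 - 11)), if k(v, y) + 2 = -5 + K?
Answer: -18580380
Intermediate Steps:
Y(A, t) = 4*A² (Y(A, t) = A²*4 = 4*A²)
k(v, y) = -7 (k(v, y) = -2 + (-5 + 0) = -2 - 5 = -7)
(41*(-70))*((k(-5, 1) + Y(8, 3))*(37 - 11)) = (41*(-70))*((-7 + 4*8²)*(37 - 11)) = -2870*(-7 + 4*64)*26 = -2870*(-7 + 256)*26 = -714630*26 = -2870*6474 = -18580380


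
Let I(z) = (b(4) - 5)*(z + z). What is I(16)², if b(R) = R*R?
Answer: 123904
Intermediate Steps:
b(R) = R²
I(z) = 22*z (I(z) = (4² - 5)*(z + z) = (16 - 5)*(2*z) = 11*(2*z) = 22*z)
I(16)² = (22*16)² = 352² = 123904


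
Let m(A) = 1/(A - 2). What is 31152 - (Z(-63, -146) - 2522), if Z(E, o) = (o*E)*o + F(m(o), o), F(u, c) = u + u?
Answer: 101867069/74 ≈ 1.3766e+6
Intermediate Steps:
m(A) = 1/(-2 + A)
F(u, c) = 2*u
Z(E, o) = 2/(-2 + o) + E*o² (Z(E, o) = (o*E)*o + 2/(-2 + o) = (E*o)*o + 2/(-2 + o) = E*o² + 2/(-2 + o) = 2/(-2 + o) + E*o²)
31152 - (Z(-63, -146) - 2522) = 31152 - ((2 - 63*(-146)²*(-2 - 146))/(-2 - 146) - 2522) = 31152 - ((2 - 63*21316*(-148))/(-148) - 2522) = 31152 - (-(2 + 198750384)/148 - 2522) = 31152 - (-1/148*198750386 - 2522) = 31152 - (-99375193/74 - 2522) = 31152 - 1*(-99561821/74) = 31152 + 99561821/74 = 101867069/74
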